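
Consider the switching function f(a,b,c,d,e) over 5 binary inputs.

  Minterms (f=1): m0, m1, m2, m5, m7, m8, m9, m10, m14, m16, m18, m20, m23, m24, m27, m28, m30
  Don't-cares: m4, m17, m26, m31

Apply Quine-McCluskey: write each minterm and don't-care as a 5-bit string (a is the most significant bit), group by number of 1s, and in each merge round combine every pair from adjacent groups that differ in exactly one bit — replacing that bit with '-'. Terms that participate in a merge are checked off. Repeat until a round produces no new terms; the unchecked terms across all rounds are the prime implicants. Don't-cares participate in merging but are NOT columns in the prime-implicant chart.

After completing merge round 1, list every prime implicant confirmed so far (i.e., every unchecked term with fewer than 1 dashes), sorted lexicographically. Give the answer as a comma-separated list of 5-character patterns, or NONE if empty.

NONE

[col 0] 00000*, 00001*, 00010*, 00100*, 00101*, 00111*, 01000*, 01001*, 01010*, 01110*, 10000*, 10001*, 10010*, 10100*, 10111*, 11000*, 11010*, 11011*, 11100*, 11110*, 11111*
[col 1] -0000*, -0001*, -0010*, -0100*, -0111, -1000*, -1010*, -1110*, 0-000*, 0-001*, 0-010*, 00-00*, 00-01*, 000-0*, 0000-*, 001-1, 0010-*, 01-10*, 010-0*, 0100-*, 1-000*, 1-010*, 1-100*, 1-111, 10-00*, 100-0*, 1000-*, 11-00*, 11-10*, 11-11*, 110-0*, 1101-*, 111-0*, 1111-*
[col 2] --000*, --010*, -0-00, -00-0*, -000-, -1-10, -10-0*, 0-0-0*, 0-00-, 00-0-, 1--00, 1-0-0*, 11--0, 11-1-
[col 3] --0-0
Prime implicants: --0-0, -0-00, -000-, -0111, -1-10, 0-00-, 00-0-, 001-1, 1--00, 1-111, 11--0, 11-1-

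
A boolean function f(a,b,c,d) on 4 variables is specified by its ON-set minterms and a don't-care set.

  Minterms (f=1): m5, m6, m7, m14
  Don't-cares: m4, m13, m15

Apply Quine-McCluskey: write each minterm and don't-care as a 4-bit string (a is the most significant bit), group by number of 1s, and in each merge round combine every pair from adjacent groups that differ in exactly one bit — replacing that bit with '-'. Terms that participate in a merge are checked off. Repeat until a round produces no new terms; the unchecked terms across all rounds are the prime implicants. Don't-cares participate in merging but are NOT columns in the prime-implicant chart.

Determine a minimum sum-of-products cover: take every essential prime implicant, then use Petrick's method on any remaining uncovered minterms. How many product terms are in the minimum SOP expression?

[col 0] 0100*, 0101*, 0110*, 0111*, 1101*, 1110*, 1111*
[col 1] -101*, -110*, -111*, 01-0*, 01-1*, 010-*, 011-*, 11-1*, 111-*
[col 2] -1-1, -11-, 01--
Prime implicants: -1-1, -11-, 01--
PI chart (minterm → PIs covering it):
  5 | -1-1,01--
  6 | -11-,01--
  7 | -1-1,-11-,01--
  14 | -11-  (sole → essential)
Essential prime implicants: -11-
Petrick residual → -1-1
Minimum SOP uses 2 PIs: bd + bc

2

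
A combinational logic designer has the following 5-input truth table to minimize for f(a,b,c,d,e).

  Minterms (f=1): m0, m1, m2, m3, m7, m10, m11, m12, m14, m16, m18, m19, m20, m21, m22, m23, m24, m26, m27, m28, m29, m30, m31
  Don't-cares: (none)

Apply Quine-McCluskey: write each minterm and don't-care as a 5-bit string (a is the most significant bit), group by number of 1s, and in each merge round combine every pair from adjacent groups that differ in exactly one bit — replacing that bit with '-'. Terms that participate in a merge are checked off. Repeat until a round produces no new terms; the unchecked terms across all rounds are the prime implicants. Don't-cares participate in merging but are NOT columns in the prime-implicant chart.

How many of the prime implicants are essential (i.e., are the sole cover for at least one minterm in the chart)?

[col 0] 00000*, 00001*, 00010*, 00011*, 00111*, 01010*, 01011*, 01100*, 01110*, 10000*, 10010*, 10011*, 10100*, 10101*, 10110*, 10111*, 11000*, 11010*, 11011*, 11100*, 11101*, 11110*, 11111*
[col 1] -0000*, -0010*, -0011*, -0111*, -1010*, -1011*, -1100*, -1110*, 0-010*, 0-011*, 00-11*, 000-0*, 000-1*, 0000-*, 0001-*, 01-10*, 0101-*, 011-0*, 1-000*, 1-010*, 1-011*, 1-100*, 1-101*, 1-110*, 1-111*, 10-00*, 10-10*, 10-11*, 100-0*, 1001-*, 101-0*, 101-1*, 1010-*, 1011-*, 11-00*, 11-10*, 11-11*, 110-0*, 1101-*, 111-0*, 111-1*, 1110-*, 1111-*
[col 2] --010*, --011*, -0-11, -00-0, -001-*, -1-10, -101-*, -11-0, 0-01-*, 000--, 1--00*, 1--10*, 1--11*, 1-0-0*, 1-01-*, 1-1-0*, 1-1-1*, 1-10-*, 1-11-*, 10--0*, 10-1-*, 101--*, 11--0*, 11-1-*, 111--*
[col 3] --01-, 1---0, 1--1-, 1-1--
Prime implicants: --01-, -0-11, -00-0, -1-10, -11-0, 000--, 1---0, 1--1-, 1-1--
PI chart (minterm → PIs covering it):
  0 | -00-0,000--
  1 | 000--  (sole → essential)
  2 | --01-,-00-0,000--
  3 | --01-,-0-11,000--
  7 | -0-11  (sole → essential)
  10 | --01-,-1-10
  11 | --01-  (sole → essential)
  12 | -11-0  (sole → essential)
  14 | -1-10,-11-0
  16 | -00-0,1---0
  18 | --01-,-00-0,1---0,1--1-
  19 | --01-,-0-11,1--1-
  20 | 1---0,1-1--
  21 | 1-1--  (sole → essential)
  22 | 1---0,1--1-,1-1--
  23 | -0-11,1--1-,1-1--
  24 | 1---0  (sole → essential)
  26 | --01-,-1-10,1---0,1--1-
  27 | --01-,1--1-
  28 | -11-0,1---0,1-1--
  29 | 1-1--  (sole → essential)
  30 | -1-10,-11-0,1---0,1--1-,1-1--
  31 | 1--1-,1-1--
Essential prime implicants: --01-, -0-11, -11-0, 000--, 1---0, 1-1--

6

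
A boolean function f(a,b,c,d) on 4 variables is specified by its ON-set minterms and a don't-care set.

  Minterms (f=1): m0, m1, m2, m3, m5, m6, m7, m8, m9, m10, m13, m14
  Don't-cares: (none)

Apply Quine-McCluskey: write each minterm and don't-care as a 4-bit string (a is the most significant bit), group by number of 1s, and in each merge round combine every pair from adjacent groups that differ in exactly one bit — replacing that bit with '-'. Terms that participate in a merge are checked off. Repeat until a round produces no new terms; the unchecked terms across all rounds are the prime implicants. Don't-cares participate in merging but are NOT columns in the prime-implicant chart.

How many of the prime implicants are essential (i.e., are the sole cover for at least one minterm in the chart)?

size-2^0 implicants → 0000(✓)  0001(✓)  0010(✓)  0011(✓)  0101(✓)  0110(✓)  0111(✓)  1000(✓)  1001(✓)  1010(✓)  1101(✓)  1110(✓)
size-2^1 implicants → -000(✓)  -001(✓)  -010(✓)  -101(✓)  -110(✓)  0-01(✓)  0-10(✓)  0-11(✓)  00-0(✓)  00-1(✓)  000-(✓)  001-(✓)  01-1(✓)  011-(✓)  1-01(✓)  1-10(✓)  10-0(✓)  100-(✓)
size-2^2 implicants → --01  --10  -0-0  -00-  0--1  0-1-  00--
Unchecked terms (primes): --01, --10, -0-0, -00-, 0--1, 0-1-, 00--
Minterm coverage:
  m0 ⊆ -0-0,-00-,00--
  m1 ⊆ --01,-00-,0--1,00--
  m2 ⊆ --10,-0-0,0-1-,00--
  m3 ⊆ 0--1,0-1-,00--
  m5 ⊆ --01,0--1
  m6 ⊆ --10,0-1-
  m7 ⊆ 0--1,0-1-
  m8 ⊆ -0-0,-00-
  m9 ⊆ --01,-00-
  m10 ⊆ --10,-0-0
  m13 ⊆ --01 [E]
  m14 ⊆ --10 [E]
E = {--01, --10}

2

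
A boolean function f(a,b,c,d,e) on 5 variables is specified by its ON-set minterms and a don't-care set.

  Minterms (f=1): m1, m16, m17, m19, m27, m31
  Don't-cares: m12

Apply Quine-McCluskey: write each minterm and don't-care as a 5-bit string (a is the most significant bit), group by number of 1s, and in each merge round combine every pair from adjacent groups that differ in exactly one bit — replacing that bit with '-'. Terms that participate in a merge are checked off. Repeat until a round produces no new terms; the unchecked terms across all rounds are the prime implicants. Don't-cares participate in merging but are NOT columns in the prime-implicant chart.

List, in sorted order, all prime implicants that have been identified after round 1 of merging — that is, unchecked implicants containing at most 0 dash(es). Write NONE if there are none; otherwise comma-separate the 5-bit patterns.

Round 0: 00001✓ 01100 10000✓ 10001✓ 10011✓ 11011✓ 11111✓
Round 1: -0001 1-011 100-1 1000- 11-11
PIs = {-0001, 01100, 1-011, 100-1, 1000-, 11-11}

01100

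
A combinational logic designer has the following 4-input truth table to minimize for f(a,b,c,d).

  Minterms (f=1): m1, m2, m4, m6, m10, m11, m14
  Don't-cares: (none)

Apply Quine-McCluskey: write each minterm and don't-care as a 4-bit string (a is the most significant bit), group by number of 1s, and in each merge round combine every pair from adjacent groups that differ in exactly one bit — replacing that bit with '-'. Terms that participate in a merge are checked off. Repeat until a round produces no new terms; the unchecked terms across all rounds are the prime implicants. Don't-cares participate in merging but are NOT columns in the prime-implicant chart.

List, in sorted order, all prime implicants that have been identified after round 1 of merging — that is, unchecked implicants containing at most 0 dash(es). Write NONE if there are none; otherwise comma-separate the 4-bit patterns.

0001

size-2^0 implicants → 0001  0010(✓)  0100(✓)  0110(✓)  1010(✓)  1011(✓)  1110(✓)
size-2^1 implicants → -010(✓)  -110(✓)  0-10(✓)  01-0  1-10(✓)  101-
size-2^2 implicants → --10
Unchecked terms (primes): --10, 0001, 01-0, 101-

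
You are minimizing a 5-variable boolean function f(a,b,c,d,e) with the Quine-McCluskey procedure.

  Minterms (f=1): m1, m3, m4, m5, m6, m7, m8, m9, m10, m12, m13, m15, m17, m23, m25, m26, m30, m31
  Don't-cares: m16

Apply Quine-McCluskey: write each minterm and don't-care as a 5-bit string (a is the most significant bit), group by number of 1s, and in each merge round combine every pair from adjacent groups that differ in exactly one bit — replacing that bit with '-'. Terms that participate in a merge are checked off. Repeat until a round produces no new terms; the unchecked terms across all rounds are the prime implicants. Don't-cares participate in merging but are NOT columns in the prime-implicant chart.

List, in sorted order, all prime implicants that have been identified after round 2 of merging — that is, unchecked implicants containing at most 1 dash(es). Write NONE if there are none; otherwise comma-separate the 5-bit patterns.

Round 0: 00001✓ 00011✓ 00100✓ 00101✓ 00110✓ 00111✓ 01000✓ 01001✓ 01010✓ 01100✓ 01101✓ 01111✓ 10000✓ 10001✓ 10111✓ 11001✓ 11010✓ 11110✓ 11111✓
Round 1: -0001✓ -0111✓ -1001✓ -1010 -1111✓ 0-001✓ 0-100✓ 0-101✓ 0-111✓ 00-01✓ 00-11✓ 000-1✓ 001-0✓ 001-1✓ 0010-✓ 0011-✓ 01-00✓ 01-01✓ 010-0 0100-✓ 011-1✓ 0110-✓ 1-001✓ 1-111✓ 1000- 11-10 1111-
Round 2: --001 --111 0--01 0-1-1 0-10- 00--1 001-- 01-0-
PIs = {--001, --111, -1010, 0--01, 0-1-1, 0-10-, 00--1, 001--, 01-0-, 010-0, 1000-, 11-10, 1111-}

-1010, 010-0, 1000-, 11-10, 1111-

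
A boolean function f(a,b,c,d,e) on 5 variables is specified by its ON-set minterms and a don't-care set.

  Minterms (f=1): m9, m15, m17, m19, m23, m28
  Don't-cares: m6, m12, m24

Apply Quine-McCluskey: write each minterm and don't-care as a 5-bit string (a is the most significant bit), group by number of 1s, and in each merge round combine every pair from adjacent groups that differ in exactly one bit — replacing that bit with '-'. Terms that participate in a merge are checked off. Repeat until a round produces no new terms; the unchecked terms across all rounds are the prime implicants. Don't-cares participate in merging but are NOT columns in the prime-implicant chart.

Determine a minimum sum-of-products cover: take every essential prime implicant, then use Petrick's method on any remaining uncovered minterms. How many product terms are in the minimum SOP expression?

5

Round 0: 00110 01001 01100✓ 01111 10001✓ 10011✓ 10111✓ 11000✓ 11100✓
Round 1: -1100 10-11 100-1 11-00
PIs = {-1100, 00110, 01001, 01111, 10-11, 100-1, 11-00}
Coverage chart:
  m9: 01001 ←essential
  m15: 01111 ←essential
  m17: 100-1 ←essential
  m19: 10-11,100-1
  m23: 10-11 ←essential
  m28: -1100,11-00
Essential: 01001, 01111, 10-11, 100-1
Petrick residual → -1100
Min cover (5 terms): bcd'e' + a'bc'd'e + a'bcde + ab'de + ab'c'e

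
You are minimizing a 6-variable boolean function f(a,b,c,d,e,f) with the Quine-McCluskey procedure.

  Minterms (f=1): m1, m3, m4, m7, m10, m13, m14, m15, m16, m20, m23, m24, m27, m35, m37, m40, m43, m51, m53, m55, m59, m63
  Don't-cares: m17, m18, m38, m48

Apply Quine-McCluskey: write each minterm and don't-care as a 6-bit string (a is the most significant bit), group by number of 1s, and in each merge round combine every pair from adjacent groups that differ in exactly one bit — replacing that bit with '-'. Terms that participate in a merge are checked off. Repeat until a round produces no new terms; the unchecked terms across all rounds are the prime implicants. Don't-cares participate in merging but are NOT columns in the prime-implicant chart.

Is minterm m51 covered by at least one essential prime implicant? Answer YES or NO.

YES

Round 0: 000001✓ 000011✓ 000100✓ 000111✓ 001010✓ 001101✓ 001110✓ 001111✓ 010000✓ 010001✓ 010010✓ 010100✓ 010111✓ 011000✓ 011011✓ 100011✓ 100101✓ 100110 101000 101011✓ 110000✓ 110011✓ 110101✓ 110111✓ 111011✓ 111111✓
Round 1: -00011 -10000 -10111 -11011 0-0001 0-0100 0-0111 00-111 000-11 0000-1 001-10 0011-1 00111- 01-000 010-00 0100-0 01000- 1-0011✓ 1-0101 1-1011✓ 10-011✓ 11-011✓ 11-111✓ 110-11✓ 1101-1 111-11✓
Round 2: 1--011 11--11
PIs = {-00011, -10000, -10111, -11011, 0-0001, 0-0100, 0-0111, 00-111, 000-11, 0000-1, 001-10, 0011-1, 00111-, 01-000, 010-00, 0100-0, 01000-, 1--011, 1-0101, 100110, 101000, 11--11, 1101-1}
Coverage chart:
  m1: 0-0001,0000-1
  m3: -00011,000-11,0000-1
  m4: 0-0100 ←essential
  m7: 0-0111,00-111,000-11
  m10: 001-10 ←essential
  m13: 0011-1 ←essential
  m14: 001-10,00111-
  m15: 00-111,0011-1,00111-
  m16: -10000,01-000,010-00,0100-0,01000-
  m20: 0-0100,010-00
  m23: -10111,0-0111
  m24: 01-000 ←essential
  m27: -11011 ←essential
  m35: -00011,1--011
  m37: 1-0101 ←essential
  m40: 101000 ←essential
  m43: 1--011 ←essential
  m51: 1--011,11--11
  m53: 1-0101,1101-1
  m55: -10111,11--11,1101-1
  m59: -11011,1--011,11--11
  m63: 11--11 ←essential
Essential: -11011, 0-0100, 001-10, 0011-1, 01-000, 1--011, 1-0101, 101000, 11--11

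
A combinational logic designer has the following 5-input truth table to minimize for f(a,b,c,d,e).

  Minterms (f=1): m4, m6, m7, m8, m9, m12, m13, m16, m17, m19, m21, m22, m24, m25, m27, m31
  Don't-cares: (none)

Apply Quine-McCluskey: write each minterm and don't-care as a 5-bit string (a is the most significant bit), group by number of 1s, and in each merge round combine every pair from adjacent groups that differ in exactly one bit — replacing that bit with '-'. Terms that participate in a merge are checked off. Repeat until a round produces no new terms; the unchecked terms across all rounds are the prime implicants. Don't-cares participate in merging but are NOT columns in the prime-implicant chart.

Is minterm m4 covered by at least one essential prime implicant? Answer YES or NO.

[col 0] 00100*, 00110*, 00111*, 01000*, 01001*, 01100*, 01101*, 10000*, 10001*, 10011*, 10101*, 10110*, 11000*, 11001*, 11011*, 11111*
[col 1] -0110, -1000*, -1001*, 0-100, 001-0, 0011-, 01-00*, 01-01*, 0100-*, 0110-*, 1-000*, 1-001*, 1-011*, 10-01, 100-1*, 1000-*, 11-11, 110-1*, 1100-*
[col 2] -100-, 01-0-, 1-0-1, 1-00-
Prime implicants: -0110, -100-, 0-100, 001-0, 0011-, 01-0-, 1-0-1, 1-00-, 10-01, 11-11
PI chart (minterm → PIs covering it):
  4 | 0-100,001-0
  6 | -0110,001-0,0011-
  7 | 0011-  (sole → essential)
  8 | -100-,01-0-
  9 | -100-,01-0-
  12 | 0-100,01-0-
  13 | 01-0-  (sole → essential)
  16 | 1-00-  (sole → essential)
  17 | 1-0-1,1-00-,10-01
  19 | 1-0-1  (sole → essential)
  21 | 10-01  (sole → essential)
  22 | -0110  (sole → essential)
  24 | -100-,1-00-
  25 | -100-,1-0-1,1-00-
  27 | 1-0-1,11-11
  31 | 11-11  (sole → essential)
Essential prime implicants: -0110, 0011-, 01-0-, 1-0-1, 1-00-, 10-01, 11-11

NO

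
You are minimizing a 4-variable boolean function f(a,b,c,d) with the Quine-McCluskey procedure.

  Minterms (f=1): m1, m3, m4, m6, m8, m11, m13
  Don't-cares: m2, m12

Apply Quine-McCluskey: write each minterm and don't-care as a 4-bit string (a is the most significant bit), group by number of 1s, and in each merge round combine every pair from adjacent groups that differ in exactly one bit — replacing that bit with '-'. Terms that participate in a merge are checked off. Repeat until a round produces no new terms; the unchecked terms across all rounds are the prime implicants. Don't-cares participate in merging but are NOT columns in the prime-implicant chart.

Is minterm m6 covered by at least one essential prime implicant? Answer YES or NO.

Round 0: 0001✓ 0010✓ 0011✓ 0100✓ 0110✓ 1000✓ 1011✓ 1100✓ 1101✓
Round 1: -011 -100 0-10 00-1 001- 01-0 1-00 110-
PIs = {-011, -100, 0-10, 00-1, 001-, 01-0, 1-00, 110-}
Coverage chart:
  m1: 00-1 ←essential
  m3: -011,00-1,001-
  m4: -100,01-0
  m6: 0-10,01-0
  m8: 1-00 ←essential
  m11: -011 ←essential
  m13: 110- ←essential
Essential: -011, 00-1, 1-00, 110-

NO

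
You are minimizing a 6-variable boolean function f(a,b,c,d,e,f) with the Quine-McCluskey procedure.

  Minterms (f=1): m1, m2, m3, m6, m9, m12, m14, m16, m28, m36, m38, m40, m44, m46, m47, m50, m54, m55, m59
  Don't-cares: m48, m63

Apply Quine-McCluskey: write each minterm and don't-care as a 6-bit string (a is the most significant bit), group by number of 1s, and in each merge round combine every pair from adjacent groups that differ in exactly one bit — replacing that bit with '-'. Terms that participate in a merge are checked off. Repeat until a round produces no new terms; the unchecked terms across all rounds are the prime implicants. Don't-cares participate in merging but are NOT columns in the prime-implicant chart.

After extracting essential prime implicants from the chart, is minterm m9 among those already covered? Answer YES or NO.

size-2^0 implicants → 000001(✓)  000010(✓)  000011(✓)  000110(✓)  001001(✓)  001100(✓)  001110(✓)  010000(✓)  011100(✓)  100100(✓)  100110(✓)  101000(✓)  101100(✓)  101110(✓)  101111(✓)  110000(✓)  110010(✓)  110110(✓)  110111(✓)  111011(✓)  111111(✓)
size-2^1 implicants → -00110(✓)  -01100(✓)  -01110(✓)  -10000  0-1100  00-001  00-110(✓)  000-10  0000-1  00001-  0011-0(✓)  1-0110  1-1111  10-100(✓)  10-110(✓)  1001-0(✓)  101-00  1011-0(✓)  10111-  11-111  110-10  1100-0  11011-  111-11
size-2^2 implicants → -0-110  -011-0  10-1-0
Unchecked terms (primes): -0-110, -011-0, -10000, 0-1100, 00-001, 000-10, 0000-1, 00001-, 1-0110, 1-1111, 10-1-0, 101-00, 10111-, 11-111, 110-10, 1100-0, 11011-, 111-11
Minterm coverage:
  m1 ⊆ 00-001,0000-1
  m2 ⊆ 000-10,00001-
  m3 ⊆ 0000-1,00001-
  m6 ⊆ -0-110,000-10
  m9 ⊆ 00-001 [E]
  m12 ⊆ -011-0,0-1100
  m14 ⊆ -0-110,-011-0
  m16 ⊆ -10000 [E]
  m28 ⊆ 0-1100 [E]
  m36 ⊆ 10-1-0 [E]
  m38 ⊆ -0-110,1-0110,10-1-0
  m40 ⊆ 101-00 [E]
  m44 ⊆ -011-0,10-1-0,101-00
  m46 ⊆ -0-110,-011-0,10-1-0,10111-
  m47 ⊆ 1-1111,10111-
  m50 ⊆ 110-10,1100-0
  m54 ⊆ 1-0110,110-10,11011-
  m55 ⊆ 11-111,11011-
  m59 ⊆ 111-11 [E]
E = {-10000, 0-1100, 00-001, 10-1-0, 101-00, 111-11}

YES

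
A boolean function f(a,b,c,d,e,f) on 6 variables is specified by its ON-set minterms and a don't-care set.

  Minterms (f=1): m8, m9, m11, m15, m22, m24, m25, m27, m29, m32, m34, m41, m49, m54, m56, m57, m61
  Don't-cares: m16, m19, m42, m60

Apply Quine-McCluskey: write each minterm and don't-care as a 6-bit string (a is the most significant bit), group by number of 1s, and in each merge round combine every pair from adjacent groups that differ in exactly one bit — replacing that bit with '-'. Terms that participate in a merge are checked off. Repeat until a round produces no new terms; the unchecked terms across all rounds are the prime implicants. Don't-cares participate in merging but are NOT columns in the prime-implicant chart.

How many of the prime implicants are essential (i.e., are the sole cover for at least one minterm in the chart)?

size-2^0 implicants → 001000(✓)  001001(✓)  001011(✓)  001111(✓)  010000(✓)  010011(✓)  010110(✓)  011000(✓)  011001(✓)  011011(✓)  011101(✓)  100000(✓)  100010(✓)  101001(✓)  101010(✓)  110001(✓)  110110(✓)  111000(✓)  111001(✓)  111100(✓)  111101(✓)
size-2^1 implicants → -01001(✓)  -10110  -11000(✓)  -11001(✓)  -11101(✓)  0-1000(✓)  0-1001(✓)  0-1011(✓)  001-11  0010-1(✓)  00100-(✓)  01-000  01-011  011-01(✓)  0110-1(✓)  01100-(✓)  1-1001(✓)  10-010  1000-0  11-001  111-00(✓)  111-01(✓)  11100-(✓)  11110-(✓)
size-2^2 implicants → --1001  -11-01  -1100-  0-10-1  0-100-  111-0-
Unchecked terms (primes): --1001, -10110, -11-01, -1100-, 0-10-1, 0-100-, 001-11, 01-000, 01-011, 10-010, 1000-0, 11-001, 111-0-
Minterm coverage:
  m8 ⊆ 0-100- [E]
  m9 ⊆ --1001,0-10-1,0-100-
  m11 ⊆ 0-10-1,001-11
  m15 ⊆ 001-11 [E]
  m22 ⊆ -10110 [E]
  m24 ⊆ -1100-,0-100-,01-000
  m25 ⊆ --1001,-11-01,-1100-,0-10-1,0-100-
  m27 ⊆ 0-10-1,01-011
  m29 ⊆ -11-01 [E]
  m32 ⊆ 1000-0 [E]
  m34 ⊆ 10-010,1000-0
  m41 ⊆ --1001 [E]
  m49 ⊆ 11-001 [E]
  m54 ⊆ -10110 [E]
  m56 ⊆ -1100-,111-0-
  m57 ⊆ --1001,-11-01,-1100-,11-001,111-0-
  m61 ⊆ -11-01,111-0-
E = {--1001, -10110, -11-01, 0-100-, 001-11, 1000-0, 11-001}

7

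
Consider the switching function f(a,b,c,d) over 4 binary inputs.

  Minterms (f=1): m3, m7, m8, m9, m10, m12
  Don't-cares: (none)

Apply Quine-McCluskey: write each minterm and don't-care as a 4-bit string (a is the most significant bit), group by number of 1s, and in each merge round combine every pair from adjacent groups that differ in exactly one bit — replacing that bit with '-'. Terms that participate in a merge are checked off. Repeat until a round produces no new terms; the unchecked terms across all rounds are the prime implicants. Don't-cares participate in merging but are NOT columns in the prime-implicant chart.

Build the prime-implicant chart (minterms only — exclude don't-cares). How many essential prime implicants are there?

4

Round 0: 0011✓ 0111✓ 1000✓ 1001✓ 1010✓ 1100✓
Round 1: 0-11 1-00 10-0 100-
PIs = {0-11, 1-00, 10-0, 100-}
Coverage chart:
  m3: 0-11 ←essential
  m7: 0-11 ←essential
  m8: 1-00,10-0,100-
  m9: 100- ←essential
  m10: 10-0 ←essential
  m12: 1-00 ←essential
Essential: 0-11, 1-00, 10-0, 100-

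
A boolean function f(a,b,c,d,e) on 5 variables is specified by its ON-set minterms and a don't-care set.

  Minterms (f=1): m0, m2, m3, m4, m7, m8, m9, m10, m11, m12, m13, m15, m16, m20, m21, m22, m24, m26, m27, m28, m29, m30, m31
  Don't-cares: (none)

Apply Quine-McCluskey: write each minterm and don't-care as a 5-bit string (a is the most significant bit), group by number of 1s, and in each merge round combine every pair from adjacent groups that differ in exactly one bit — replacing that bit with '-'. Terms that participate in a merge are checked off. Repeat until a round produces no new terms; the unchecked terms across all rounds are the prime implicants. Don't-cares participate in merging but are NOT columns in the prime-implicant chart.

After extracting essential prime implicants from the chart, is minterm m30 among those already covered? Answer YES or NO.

YES

size-2^0 implicants → 00000(✓)  00010(✓)  00011(✓)  00100(✓)  00111(✓)  01000(✓)  01001(✓)  01010(✓)  01011(✓)  01100(✓)  01101(✓)  01111(✓)  10000(✓)  10100(✓)  10101(✓)  10110(✓)  11000(✓)  11010(✓)  11011(✓)  11100(✓)  11101(✓)  11110(✓)  11111(✓)
size-2^1 implicants → -0000(✓)  -0100(✓)  -1000(✓)  -1010(✓)  -1011(✓)  -1100(✓)  -1101(✓)  -1111(✓)  0-000(✓)  0-010(✓)  0-011(✓)  0-100(✓)  0-111(✓)  00-00(✓)  00-11(✓)  000-0(✓)  0001-(✓)  01-00(✓)  01-01(✓)  01-11(✓)  010-0(✓)  010-1(✓)  0100-(✓)  0101-(✓)  011-1(✓)  0110-(✓)  1-000(✓)  1-100(✓)  1-101(✓)  1-110(✓)  10-00(✓)  101-0(✓)  1010-(✓)  11-00(✓)  11-10(✓)  11-11(✓)  110-0(✓)  1101-(✓)  111-0(✓)  111-1(✓)  1110-(✓)  1111-(✓)
size-2^2 implicants → --000(✓)  --100(✓)  -0-00(✓)  -1-00(✓)  -1-11  -10-0  -101-  -11-1  -110-  0--00(✓)  0--11  0-0-0  0-01-  01--1  01-0-  010--  1--00(✓)  1-1-0  1-10-  11--0  11-1-  111--
size-2^3 implicants → ---00
Unchecked terms (primes): ---00, -1-11, -10-0, -101-, -11-1, -110-, 0--11, 0-0-0, 0-01-, 01--1, 01-0-, 010--, 1-1-0, 1-10-, 11--0, 11-1-, 111--
Minterm coverage:
  m0 ⊆ ---00,0-0-0
  m2 ⊆ 0-0-0,0-01-
  m3 ⊆ 0--11,0-01-
  m4 ⊆ ---00 [E]
  m7 ⊆ 0--11 [E]
  m8 ⊆ ---00,-10-0,0-0-0,01-0-,010--
  m9 ⊆ 01--1,01-0-,010--
  m10 ⊆ -10-0,-101-,0-0-0,0-01-,010--
  m11 ⊆ -1-11,-101-,0--11,0-01-,01--1,010--
  m12 ⊆ ---00,-110-,01-0-
  m13 ⊆ -11-1,-110-,01--1,01-0-
  m15 ⊆ -1-11,-11-1,0--11,01--1
  m16 ⊆ ---00 [E]
  m20 ⊆ ---00,1-1-0,1-10-
  m21 ⊆ 1-10- [E]
  m22 ⊆ 1-1-0 [E]
  m24 ⊆ ---00,-10-0,11--0
  m26 ⊆ -10-0,-101-,11--0,11-1-
  m27 ⊆ -1-11,-101-,11-1-
  m28 ⊆ ---00,-110-,1-1-0,1-10-,11--0,111--
  m29 ⊆ -11-1,-110-,1-10-,111--
  m30 ⊆ 1-1-0,11--0,11-1-,111--
  m31 ⊆ -1-11,-11-1,11-1-,111--
E = {---00, 0--11, 1-1-0, 1-10-}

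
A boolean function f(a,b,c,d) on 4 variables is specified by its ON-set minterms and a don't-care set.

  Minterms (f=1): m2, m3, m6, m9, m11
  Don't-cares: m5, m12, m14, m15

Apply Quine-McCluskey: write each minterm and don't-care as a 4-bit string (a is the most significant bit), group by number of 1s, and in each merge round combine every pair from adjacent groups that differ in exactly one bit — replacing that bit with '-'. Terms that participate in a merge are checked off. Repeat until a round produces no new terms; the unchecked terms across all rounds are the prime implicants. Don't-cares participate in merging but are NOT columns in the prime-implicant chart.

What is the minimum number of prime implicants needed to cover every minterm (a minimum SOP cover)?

3

Round 0: 0010✓ 0011✓ 0101 0110✓ 1001✓ 1011✓ 1100✓ 1110✓ 1111✓
Round 1: -011 -110 0-10 001- 1-11 10-1 11-0 111-
PIs = {-011, -110, 0-10, 001-, 0101, 1-11, 10-1, 11-0, 111-}
Coverage chart:
  m2: 0-10,001-
  m3: -011,001-
  m6: -110,0-10
  m9: 10-1 ←essential
  m11: -011,1-11,10-1
Essential: 10-1
Petrick residual → -011, 0-10
Min cover (3 terms): b'cd + a'cd' + ab'd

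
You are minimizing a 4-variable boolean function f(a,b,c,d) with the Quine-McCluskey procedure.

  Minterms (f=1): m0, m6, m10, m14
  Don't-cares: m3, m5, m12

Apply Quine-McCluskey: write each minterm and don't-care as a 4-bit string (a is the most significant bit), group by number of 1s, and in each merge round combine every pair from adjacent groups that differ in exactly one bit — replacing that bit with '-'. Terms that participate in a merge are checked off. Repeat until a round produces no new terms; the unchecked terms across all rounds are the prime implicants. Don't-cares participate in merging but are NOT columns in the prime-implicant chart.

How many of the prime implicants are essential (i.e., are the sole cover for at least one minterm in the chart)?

[col 0] 0000, 0011, 0101, 0110*, 1010*, 1100*, 1110*
[col 1] -110, 1-10, 11-0
Prime implicants: -110, 0000, 0011, 0101, 1-10, 11-0
PI chart (minterm → PIs covering it):
  0 | 0000  (sole → essential)
  6 | -110  (sole → essential)
  10 | 1-10  (sole → essential)
  14 | -110,1-10,11-0
Essential prime implicants: -110, 0000, 1-10

3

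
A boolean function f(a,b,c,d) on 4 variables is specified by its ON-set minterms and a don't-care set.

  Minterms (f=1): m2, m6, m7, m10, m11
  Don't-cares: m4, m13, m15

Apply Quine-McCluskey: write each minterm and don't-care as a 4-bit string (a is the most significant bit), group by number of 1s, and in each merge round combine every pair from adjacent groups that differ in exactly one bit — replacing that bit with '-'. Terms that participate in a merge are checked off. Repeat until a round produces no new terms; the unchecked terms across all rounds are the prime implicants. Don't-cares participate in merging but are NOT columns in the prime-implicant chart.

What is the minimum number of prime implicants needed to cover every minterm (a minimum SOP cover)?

3

[col 0] 0010*, 0100*, 0110*, 0111*, 1010*, 1011*, 1101*, 1111*
[col 1] -010, -111, 0-10, 01-0, 011-, 1-11, 101-, 11-1
Prime implicants: -010, -111, 0-10, 01-0, 011-, 1-11, 101-, 11-1
PI chart (minterm → PIs covering it):
  2 | -010,0-10
  6 | 0-10,01-0,011-
  7 | -111,011-
  10 | -010,101-
  11 | 1-11,101-
(no essential prime implicants)
Petrick residual → -010, 011-, 1-11
Minimum SOP uses 3 PIs: b'cd' + a'bc + acd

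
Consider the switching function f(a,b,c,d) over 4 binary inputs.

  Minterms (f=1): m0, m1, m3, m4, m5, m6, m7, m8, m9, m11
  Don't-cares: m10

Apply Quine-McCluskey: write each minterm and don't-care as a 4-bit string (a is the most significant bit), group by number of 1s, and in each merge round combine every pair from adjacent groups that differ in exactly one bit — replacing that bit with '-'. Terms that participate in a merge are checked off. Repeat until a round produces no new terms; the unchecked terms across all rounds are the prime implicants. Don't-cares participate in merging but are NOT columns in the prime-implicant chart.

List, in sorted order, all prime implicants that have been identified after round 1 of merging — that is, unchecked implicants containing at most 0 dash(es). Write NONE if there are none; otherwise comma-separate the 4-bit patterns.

NONE

size-2^0 implicants → 0000(✓)  0001(✓)  0011(✓)  0100(✓)  0101(✓)  0110(✓)  0111(✓)  1000(✓)  1001(✓)  1010(✓)  1011(✓)
size-2^1 implicants → -000(✓)  -001(✓)  -011(✓)  0-00(✓)  0-01(✓)  0-11(✓)  00-1(✓)  000-(✓)  01-0(✓)  01-1(✓)  010-(✓)  011-(✓)  10-0(✓)  10-1(✓)  100-(✓)  101-(✓)
size-2^2 implicants → -0-1  -00-  0--1  0-0-  01--  10--
Unchecked terms (primes): -0-1, -00-, 0--1, 0-0-, 01--, 10--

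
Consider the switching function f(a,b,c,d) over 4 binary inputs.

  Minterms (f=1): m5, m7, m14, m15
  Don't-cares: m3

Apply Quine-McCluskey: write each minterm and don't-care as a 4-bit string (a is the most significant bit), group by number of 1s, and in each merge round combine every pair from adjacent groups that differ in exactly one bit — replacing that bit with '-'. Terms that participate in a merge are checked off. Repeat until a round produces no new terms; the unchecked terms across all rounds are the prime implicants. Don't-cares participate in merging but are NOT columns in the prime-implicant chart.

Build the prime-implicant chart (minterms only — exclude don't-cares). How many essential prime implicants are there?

size-2^0 implicants → 0011(✓)  0101(✓)  0111(✓)  1110(✓)  1111(✓)
size-2^1 implicants → -111  0-11  01-1  111-
Unchecked terms (primes): -111, 0-11, 01-1, 111-
Minterm coverage:
  m5 ⊆ 01-1 [E]
  m7 ⊆ -111,0-11,01-1
  m14 ⊆ 111- [E]
  m15 ⊆ -111,111-
E = {01-1, 111-}

2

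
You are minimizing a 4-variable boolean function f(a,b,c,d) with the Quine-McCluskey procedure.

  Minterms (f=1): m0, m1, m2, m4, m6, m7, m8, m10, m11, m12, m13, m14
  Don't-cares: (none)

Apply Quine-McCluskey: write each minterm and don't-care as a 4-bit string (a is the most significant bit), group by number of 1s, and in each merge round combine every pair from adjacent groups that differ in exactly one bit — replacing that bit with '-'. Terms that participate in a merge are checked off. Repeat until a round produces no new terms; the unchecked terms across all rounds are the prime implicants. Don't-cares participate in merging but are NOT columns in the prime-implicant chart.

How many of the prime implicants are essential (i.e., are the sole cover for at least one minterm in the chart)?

5

Round 0: 0000✓ 0001✓ 0010✓ 0100✓ 0110✓ 0111✓ 1000✓ 1010✓ 1011✓ 1100✓ 1101✓ 1110✓
Round 1: -000✓ -010✓ -100✓ -110✓ 0-00✓ 0-10✓ 00-0✓ 000- 01-0✓ 011- 1-00✓ 1-10✓ 10-0✓ 101- 11-0✓ 110-
Round 2: --00✓ --10✓ -0-0✓ -1-0✓ 0--0✓ 1--0✓
Round 3: ---0
PIs = {---0, 000-, 011-, 101-, 110-}
Coverage chart:
  m0: ---0,000-
  m1: 000- ←essential
  m2: ---0 ←essential
  m4: ---0 ←essential
  m6: ---0,011-
  m7: 011- ←essential
  m8: ---0 ←essential
  m10: ---0,101-
  m11: 101- ←essential
  m12: ---0,110-
  m13: 110- ←essential
  m14: ---0 ←essential
Essential: ---0, 000-, 011-, 101-, 110-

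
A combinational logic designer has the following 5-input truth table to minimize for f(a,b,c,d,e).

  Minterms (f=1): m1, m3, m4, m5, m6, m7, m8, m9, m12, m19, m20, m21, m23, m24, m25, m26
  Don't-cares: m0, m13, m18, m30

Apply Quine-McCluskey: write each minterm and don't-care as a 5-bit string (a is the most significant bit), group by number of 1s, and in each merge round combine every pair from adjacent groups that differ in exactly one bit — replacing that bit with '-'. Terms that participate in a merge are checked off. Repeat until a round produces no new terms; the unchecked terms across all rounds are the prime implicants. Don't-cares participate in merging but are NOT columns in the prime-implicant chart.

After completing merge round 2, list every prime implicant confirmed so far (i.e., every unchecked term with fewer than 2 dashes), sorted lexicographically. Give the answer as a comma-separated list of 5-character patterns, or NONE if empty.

size-2^0 implicants → 00000(✓)  00001(✓)  00011(✓)  00100(✓)  00101(✓)  00110(✓)  00111(✓)  01000(✓)  01001(✓)  01100(✓)  01101(✓)  10010(✓)  10011(✓)  10100(✓)  10101(✓)  10111(✓)  11000(✓)  11001(✓)  11010(✓)  11110(✓)
size-2^1 implicants → -0011(✓)  -0100(✓)  -0101(✓)  -0111(✓)  -1000(✓)  -1001(✓)  0-000(✓)  0-001(✓)  0-100(✓)  0-101(✓)  00-00(✓)  00-01(✓)  00-11(✓)  000-1(✓)  0000-(✓)  001-0(✓)  001-1(✓)  0010-(✓)  0011-(✓)  01-00(✓)  01-01(✓)  0100-(✓)  0110-(✓)  1-010  10-11(✓)  1001-  101-1(✓)  1010-(✓)  11-10  110-0  1100-(✓)
size-2^2 implicants → -0-11  -01-1  -010-  -100-  0--00(✓)  0--01(✓)  0-00-(✓)  0-10-(✓)  00--1  00-0-(✓)  001--  01-0-(✓)
size-2^3 implicants → 0--0-
Unchecked terms (primes): -0-11, -01-1, -010-, -100-, 0--0-, 00--1, 001--, 1-010, 1001-, 11-10, 110-0

1-010, 1001-, 11-10, 110-0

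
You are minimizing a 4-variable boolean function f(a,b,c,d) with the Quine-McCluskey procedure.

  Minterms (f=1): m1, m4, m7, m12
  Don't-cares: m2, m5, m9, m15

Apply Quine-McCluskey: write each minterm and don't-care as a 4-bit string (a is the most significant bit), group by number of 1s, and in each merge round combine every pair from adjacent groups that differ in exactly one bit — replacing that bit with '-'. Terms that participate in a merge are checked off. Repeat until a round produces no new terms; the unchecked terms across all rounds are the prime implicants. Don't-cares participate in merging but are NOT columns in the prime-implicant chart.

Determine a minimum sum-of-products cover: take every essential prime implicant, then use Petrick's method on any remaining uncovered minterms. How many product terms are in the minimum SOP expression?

3

Round 0: 0001✓ 0010 0100✓ 0101✓ 0111✓ 1001✓ 1100✓ 1111✓
Round 1: -001 -100 -111 0-01 01-1 010-
PIs = {-001, -100, -111, 0-01, 0010, 01-1, 010-}
Coverage chart:
  m1: -001,0-01
  m4: -100,010-
  m7: -111,01-1
  m12: -100 ←essential
Essential: -100
Petrick residual → -001, -111
Min cover (3 terms): b'c'd + bc'd' + bcd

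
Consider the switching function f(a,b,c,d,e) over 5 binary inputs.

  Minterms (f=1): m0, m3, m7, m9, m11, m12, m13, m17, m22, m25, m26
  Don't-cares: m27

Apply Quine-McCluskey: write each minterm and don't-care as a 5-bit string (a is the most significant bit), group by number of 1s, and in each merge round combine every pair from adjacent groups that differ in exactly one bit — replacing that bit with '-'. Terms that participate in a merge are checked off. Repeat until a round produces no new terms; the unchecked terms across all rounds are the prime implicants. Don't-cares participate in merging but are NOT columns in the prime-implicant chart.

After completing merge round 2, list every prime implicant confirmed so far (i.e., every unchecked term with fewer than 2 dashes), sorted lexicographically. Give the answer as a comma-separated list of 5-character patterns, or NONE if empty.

[col 0] 00000, 00011*, 00111*, 01001*, 01011*, 01100*, 01101*, 10001*, 10110, 11001*, 11010*, 11011*
[col 1] -1001*, -1011*, 0-011, 00-11, 01-01, 010-1*, 0110-, 1-001, 110-1*, 1101-
[col 2] -10-1
Prime implicants: -10-1, 0-011, 00-11, 00000, 01-01, 0110-, 1-001, 10110, 1101-

0-011, 00-11, 00000, 01-01, 0110-, 1-001, 10110, 1101-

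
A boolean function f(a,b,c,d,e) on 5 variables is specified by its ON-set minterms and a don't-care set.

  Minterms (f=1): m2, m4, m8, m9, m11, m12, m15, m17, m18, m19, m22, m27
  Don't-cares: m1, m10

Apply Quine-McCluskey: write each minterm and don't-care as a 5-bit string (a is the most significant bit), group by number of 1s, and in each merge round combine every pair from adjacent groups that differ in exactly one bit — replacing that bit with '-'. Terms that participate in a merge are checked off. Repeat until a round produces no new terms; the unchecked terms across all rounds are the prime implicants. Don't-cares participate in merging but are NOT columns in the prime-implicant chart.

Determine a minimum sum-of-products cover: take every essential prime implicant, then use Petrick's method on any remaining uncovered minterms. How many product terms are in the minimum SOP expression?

[col 0] 00001*, 00010*, 00100*, 01000*, 01001*, 01010*, 01011*, 01100*, 01111*, 10001*, 10010*, 10011*, 10110*, 11011*
[col 1] -0001, -0010, -1011, 0-001, 0-010, 0-100, 01-00, 01-11, 010-0*, 010-1*, 0100-*, 0101-*, 1-011, 10-10, 100-1, 1001-
[col 2] 010--
Prime implicants: -0001, -0010, -1011, 0-001, 0-010, 0-100, 01-00, 01-11, 010--, 1-011, 10-10, 100-1, 1001-
PI chart (minterm → PIs covering it):
  2 | -0010,0-010
  4 | 0-100  (sole → essential)
  8 | 01-00,010--
  9 | 0-001,010--
  11 | -1011,01-11,010--
  12 | 0-100,01-00
  15 | 01-11  (sole → essential)
  17 | -0001,100-1
  18 | -0010,10-10,1001-
  19 | 1-011,100-1,1001-
  22 | 10-10  (sole → essential)
  27 | -1011,1-011
Essential prime implicants: 0-100, 01-11, 10-10
Petrick residual → -0001, -0010, 010--, 1-011
Minimum SOP uses 7 PIs: b'c'd'e + b'c'de' + a'cd'e' + a'bde + a'bc' + ac'de + ab'de'

7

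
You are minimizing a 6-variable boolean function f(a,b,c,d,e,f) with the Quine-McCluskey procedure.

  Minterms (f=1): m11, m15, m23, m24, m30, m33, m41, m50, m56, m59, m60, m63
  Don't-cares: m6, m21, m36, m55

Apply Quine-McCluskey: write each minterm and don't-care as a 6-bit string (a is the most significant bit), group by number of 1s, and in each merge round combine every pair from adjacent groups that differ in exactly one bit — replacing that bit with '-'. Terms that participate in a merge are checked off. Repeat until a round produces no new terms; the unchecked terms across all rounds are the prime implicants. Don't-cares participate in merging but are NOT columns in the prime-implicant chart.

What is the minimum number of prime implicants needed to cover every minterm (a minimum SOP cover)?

8

size-2^0 implicants → 000110  001011(✓)  001111(✓)  010101(✓)  010111(✓)  011000(✓)  011110  100001(✓)  100100  101001(✓)  110010  110111(✓)  111000(✓)  111011(✓)  111100(✓)  111111(✓)
size-2^1 implicants → -10111  -11000  001-11  0101-1  10-001  11-111  111-00  111-11
Unchecked terms (primes): -10111, -11000, 000110, 001-11, 0101-1, 011110, 10-001, 100100, 11-111, 110010, 111-00, 111-11
Minterm coverage:
  m11 ⊆ 001-11 [E]
  m15 ⊆ 001-11 [E]
  m23 ⊆ -10111,0101-1
  m24 ⊆ -11000 [E]
  m30 ⊆ 011110 [E]
  m33 ⊆ 10-001 [E]
  m41 ⊆ 10-001 [E]
  m50 ⊆ 110010 [E]
  m56 ⊆ -11000,111-00
  m59 ⊆ 111-11 [E]
  m60 ⊆ 111-00 [E]
  m63 ⊆ 11-111,111-11
E = {-11000, 001-11, 011110, 10-001, 110010, 111-00, 111-11}
Petrick residual → -10111
Cover = bc'def + bcd'e'f' + a'b'cef + a'bcdef' + ab'd'e'f + abc'd'ef' + abce'f' + abcef  |cover|=8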